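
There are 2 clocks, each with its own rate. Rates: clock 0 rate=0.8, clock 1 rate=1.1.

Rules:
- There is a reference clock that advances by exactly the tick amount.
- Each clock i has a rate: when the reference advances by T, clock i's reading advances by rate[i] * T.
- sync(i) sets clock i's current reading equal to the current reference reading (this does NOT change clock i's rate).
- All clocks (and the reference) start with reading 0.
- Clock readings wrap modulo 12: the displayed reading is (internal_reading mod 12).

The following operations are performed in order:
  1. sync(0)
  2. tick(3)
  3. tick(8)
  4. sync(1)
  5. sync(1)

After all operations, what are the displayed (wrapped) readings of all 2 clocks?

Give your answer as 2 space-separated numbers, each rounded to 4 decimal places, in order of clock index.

Answer: 8.8000 11.0000

Derivation:
After op 1 sync(0): ref=0.0000 raw=[0.0000 0.0000]
After op 2 tick(3): ref=3.0000 raw=[2.4000 3.3000]
After op 3 tick(8): ref=11.0000 raw=[8.8000 12.1000]
After op 4 sync(1): ref=11.0000 raw=[8.8000 11.0000]
After op 5 sync(1): ref=11.0000 raw=[8.8000 11.0000]
Wrap final raw readings (mod 12): 8.8000 mod 12 = 8.8000; 11.0000 mod 12 = 11.0000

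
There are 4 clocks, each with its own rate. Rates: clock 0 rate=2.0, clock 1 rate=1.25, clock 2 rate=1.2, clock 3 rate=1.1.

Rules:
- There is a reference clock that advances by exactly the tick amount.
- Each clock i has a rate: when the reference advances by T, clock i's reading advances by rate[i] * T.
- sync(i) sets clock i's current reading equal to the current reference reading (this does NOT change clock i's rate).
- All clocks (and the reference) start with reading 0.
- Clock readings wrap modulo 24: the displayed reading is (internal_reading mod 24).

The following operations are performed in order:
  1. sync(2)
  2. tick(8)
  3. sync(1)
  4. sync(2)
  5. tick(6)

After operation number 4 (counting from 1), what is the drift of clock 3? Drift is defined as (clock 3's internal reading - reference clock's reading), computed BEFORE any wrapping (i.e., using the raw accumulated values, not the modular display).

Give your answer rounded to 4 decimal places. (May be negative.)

After op 1 sync(2): ref=0.0000 raw=[0.0000 0.0000 0.0000 0.0000]
After op 2 tick(8): ref=8.0000 raw=[16.0000 10.0000 9.6000 8.8000]
After op 3 sync(1): ref=8.0000 raw=[16.0000 8.0000 9.6000 8.8000]
After op 4 sync(2): ref=8.0000 raw=[16.0000 8.0000 8.0000 8.8000]
Drift of clock 3 after op 4: 8.8000 - 8.0000 = 0.8000

Answer: 0.8000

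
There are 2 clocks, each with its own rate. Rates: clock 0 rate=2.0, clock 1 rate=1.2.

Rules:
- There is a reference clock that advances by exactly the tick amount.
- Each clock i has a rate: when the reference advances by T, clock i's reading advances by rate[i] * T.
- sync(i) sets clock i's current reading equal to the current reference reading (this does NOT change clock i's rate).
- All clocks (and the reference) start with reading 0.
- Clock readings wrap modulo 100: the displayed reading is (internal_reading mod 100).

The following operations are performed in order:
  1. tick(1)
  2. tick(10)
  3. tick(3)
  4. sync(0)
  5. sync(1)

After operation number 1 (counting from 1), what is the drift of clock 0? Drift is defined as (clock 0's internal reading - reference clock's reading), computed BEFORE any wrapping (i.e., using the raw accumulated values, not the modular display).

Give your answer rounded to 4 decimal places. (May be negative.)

After op 1 tick(1): ref=1.0000 raw=[2.0000 1.2000]
Drift of clock 0 after op 1: 2.0000 - 1.0000 = 1.0000

Answer: 1.0000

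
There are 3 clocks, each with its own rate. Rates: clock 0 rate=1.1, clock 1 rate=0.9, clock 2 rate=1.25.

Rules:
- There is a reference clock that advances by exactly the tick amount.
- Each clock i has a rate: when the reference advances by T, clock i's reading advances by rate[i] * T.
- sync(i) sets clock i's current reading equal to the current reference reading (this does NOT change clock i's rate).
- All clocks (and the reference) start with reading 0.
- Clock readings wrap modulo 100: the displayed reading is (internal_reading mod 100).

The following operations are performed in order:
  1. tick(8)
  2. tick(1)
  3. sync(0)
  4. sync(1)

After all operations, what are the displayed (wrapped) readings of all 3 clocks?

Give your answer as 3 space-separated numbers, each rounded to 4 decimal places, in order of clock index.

After op 1 tick(8): ref=8.0000 raw=[8.8000 7.2000 10.0000]
After op 2 tick(1): ref=9.0000 raw=[9.9000 8.1000 11.2500]
After op 3 sync(0): ref=9.0000 raw=[9.0000 8.1000 11.2500]
After op 4 sync(1): ref=9.0000 raw=[9.0000 9.0000 11.2500]
Wrap final raw readings (mod 100): 9.0000 mod 100 = 9.0000; 9.0000 mod 100 = 9.0000; 11.2500 mod 100 = 11.2500

Answer: 9.0000 9.0000 11.2500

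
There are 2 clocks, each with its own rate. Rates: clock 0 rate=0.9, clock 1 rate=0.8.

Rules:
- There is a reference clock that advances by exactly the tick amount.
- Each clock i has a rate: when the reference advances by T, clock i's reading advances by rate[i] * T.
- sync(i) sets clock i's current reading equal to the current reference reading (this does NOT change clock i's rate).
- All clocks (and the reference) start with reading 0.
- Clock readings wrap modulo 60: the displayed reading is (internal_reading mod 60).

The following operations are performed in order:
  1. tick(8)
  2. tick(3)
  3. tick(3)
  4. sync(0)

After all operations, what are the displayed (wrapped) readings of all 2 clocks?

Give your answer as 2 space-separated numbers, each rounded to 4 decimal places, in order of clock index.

After op 1 tick(8): ref=8.0000 raw=[7.2000 6.4000]
After op 2 tick(3): ref=11.0000 raw=[9.9000 8.8000]
After op 3 tick(3): ref=14.0000 raw=[12.6000 11.2000]
After op 4 sync(0): ref=14.0000 raw=[14.0000 11.2000]
Wrap final raw readings (mod 60): 14.0000 mod 60 = 14.0000; 11.2000 mod 60 = 11.2000

Answer: 14.0000 11.2000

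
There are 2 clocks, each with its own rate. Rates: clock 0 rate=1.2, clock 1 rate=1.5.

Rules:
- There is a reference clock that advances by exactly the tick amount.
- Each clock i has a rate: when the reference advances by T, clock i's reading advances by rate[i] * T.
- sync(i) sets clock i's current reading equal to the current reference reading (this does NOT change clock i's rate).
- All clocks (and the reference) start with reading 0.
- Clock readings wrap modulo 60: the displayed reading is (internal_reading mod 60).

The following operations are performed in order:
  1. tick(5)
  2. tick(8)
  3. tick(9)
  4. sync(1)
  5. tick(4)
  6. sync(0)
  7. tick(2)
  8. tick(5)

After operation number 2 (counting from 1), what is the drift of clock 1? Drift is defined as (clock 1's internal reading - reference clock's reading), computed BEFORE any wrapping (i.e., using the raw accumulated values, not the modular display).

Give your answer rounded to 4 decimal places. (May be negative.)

After op 1 tick(5): ref=5.0000 raw=[6.0000 7.5000]
After op 2 tick(8): ref=13.0000 raw=[15.6000 19.5000]
Drift of clock 1 after op 2: 19.5000 - 13.0000 = 6.5000

Answer: 6.5000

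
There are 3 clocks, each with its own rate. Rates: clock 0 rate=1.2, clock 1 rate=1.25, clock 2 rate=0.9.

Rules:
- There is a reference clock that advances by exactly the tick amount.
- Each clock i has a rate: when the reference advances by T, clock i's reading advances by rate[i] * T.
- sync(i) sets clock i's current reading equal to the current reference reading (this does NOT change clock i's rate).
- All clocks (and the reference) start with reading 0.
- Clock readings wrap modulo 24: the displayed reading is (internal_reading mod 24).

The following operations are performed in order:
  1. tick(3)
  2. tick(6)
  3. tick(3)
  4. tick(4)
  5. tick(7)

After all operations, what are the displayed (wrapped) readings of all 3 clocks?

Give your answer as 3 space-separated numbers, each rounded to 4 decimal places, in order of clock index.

After op 1 tick(3): ref=3.0000 raw=[3.6000 3.7500 2.7000]
After op 2 tick(6): ref=9.0000 raw=[10.8000 11.2500 8.1000]
After op 3 tick(3): ref=12.0000 raw=[14.4000 15.0000 10.8000]
After op 4 tick(4): ref=16.0000 raw=[19.2000 20.0000 14.4000]
After op 5 tick(7): ref=23.0000 raw=[27.6000 28.7500 20.7000]
Wrap final raw readings (mod 24): 27.6000 mod 24 = 3.6000; 28.7500 mod 24 = 4.7500; 20.7000 mod 24 = 20.7000

Answer: 3.6000 4.7500 20.7000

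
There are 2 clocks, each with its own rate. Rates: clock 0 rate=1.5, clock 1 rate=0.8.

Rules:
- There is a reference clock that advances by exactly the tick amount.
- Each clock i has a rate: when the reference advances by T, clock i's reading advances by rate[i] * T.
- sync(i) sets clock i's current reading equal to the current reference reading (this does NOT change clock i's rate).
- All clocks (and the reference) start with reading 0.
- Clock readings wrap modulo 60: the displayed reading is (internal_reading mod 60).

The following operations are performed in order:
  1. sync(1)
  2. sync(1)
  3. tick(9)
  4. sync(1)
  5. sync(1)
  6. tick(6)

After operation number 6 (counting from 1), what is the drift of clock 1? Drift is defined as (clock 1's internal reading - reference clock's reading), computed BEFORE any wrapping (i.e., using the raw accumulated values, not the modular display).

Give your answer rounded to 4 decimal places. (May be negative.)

Answer: -1.2000

Derivation:
After op 1 sync(1): ref=0.0000 raw=[0.0000 0.0000]
After op 2 sync(1): ref=0.0000 raw=[0.0000 0.0000]
After op 3 tick(9): ref=9.0000 raw=[13.5000 7.2000]
After op 4 sync(1): ref=9.0000 raw=[13.5000 9.0000]
After op 5 sync(1): ref=9.0000 raw=[13.5000 9.0000]
After op 6 tick(6): ref=15.0000 raw=[22.5000 13.8000]
Drift of clock 1 after op 6: 13.8000 - 15.0000 = -1.2000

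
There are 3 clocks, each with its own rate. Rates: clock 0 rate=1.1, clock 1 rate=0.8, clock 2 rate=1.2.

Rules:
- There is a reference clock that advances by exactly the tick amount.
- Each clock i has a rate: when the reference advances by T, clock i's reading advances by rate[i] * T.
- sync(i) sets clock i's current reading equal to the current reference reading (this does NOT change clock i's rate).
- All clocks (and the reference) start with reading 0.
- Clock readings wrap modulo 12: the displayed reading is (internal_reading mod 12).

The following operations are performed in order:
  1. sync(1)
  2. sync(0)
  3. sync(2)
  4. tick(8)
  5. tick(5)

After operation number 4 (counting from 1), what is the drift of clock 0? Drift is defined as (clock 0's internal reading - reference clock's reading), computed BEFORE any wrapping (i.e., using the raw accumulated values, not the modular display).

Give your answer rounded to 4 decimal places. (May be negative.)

Answer: 0.8000

Derivation:
After op 1 sync(1): ref=0.0000 raw=[0.0000 0.0000 0.0000]
After op 2 sync(0): ref=0.0000 raw=[0.0000 0.0000 0.0000]
After op 3 sync(2): ref=0.0000 raw=[0.0000 0.0000 0.0000]
After op 4 tick(8): ref=8.0000 raw=[8.8000 6.4000 9.6000]
Drift of clock 0 after op 4: 8.8000 - 8.0000 = 0.8000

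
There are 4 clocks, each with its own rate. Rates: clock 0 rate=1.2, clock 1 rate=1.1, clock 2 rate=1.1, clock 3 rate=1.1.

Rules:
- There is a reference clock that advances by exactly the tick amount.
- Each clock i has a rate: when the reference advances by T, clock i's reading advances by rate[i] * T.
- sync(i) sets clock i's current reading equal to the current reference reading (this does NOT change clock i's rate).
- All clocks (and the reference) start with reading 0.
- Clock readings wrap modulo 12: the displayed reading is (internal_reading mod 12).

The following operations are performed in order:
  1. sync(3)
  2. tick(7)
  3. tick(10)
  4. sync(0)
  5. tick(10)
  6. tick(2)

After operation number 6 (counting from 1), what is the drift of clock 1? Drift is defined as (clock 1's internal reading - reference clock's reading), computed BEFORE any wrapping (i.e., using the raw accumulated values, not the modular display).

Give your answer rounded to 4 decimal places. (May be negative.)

After op 1 sync(3): ref=0.0000 raw=[0.0000 0.0000 0.0000 0.0000]
After op 2 tick(7): ref=7.0000 raw=[8.4000 7.7000 7.7000 7.7000]
After op 3 tick(10): ref=17.0000 raw=[20.4000 18.7000 18.7000 18.7000]
After op 4 sync(0): ref=17.0000 raw=[17.0000 18.7000 18.7000 18.7000]
After op 5 tick(10): ref=27.0000 raw=[29.0000 29.7000 29.7000 29.7000]
After op 6 tick(2): ref=29.0000 raw=[31.4000 31.9000 31.9000 31.9000]
Drift of clock 1 after op 6: 31.9000 - 29.0000 = 2.9000

Answer: 2.9000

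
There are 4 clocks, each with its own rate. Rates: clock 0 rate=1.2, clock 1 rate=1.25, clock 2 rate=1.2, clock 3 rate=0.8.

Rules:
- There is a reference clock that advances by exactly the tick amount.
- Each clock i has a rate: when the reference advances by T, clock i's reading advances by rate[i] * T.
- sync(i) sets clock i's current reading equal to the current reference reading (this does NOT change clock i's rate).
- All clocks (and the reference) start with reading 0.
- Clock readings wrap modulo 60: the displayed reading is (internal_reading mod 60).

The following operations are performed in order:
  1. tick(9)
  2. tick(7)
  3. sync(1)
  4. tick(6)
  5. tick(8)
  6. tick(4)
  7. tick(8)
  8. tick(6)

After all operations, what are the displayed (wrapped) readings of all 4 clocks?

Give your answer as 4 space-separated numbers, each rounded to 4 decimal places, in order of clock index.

After op 1 tick(9): ref=9.0000 raw=[10.8000 11.2500 10.8000 7.2000]
After op 2 tick(7): ref=16.0000 raw=[19.2000 20.0000 19.2000 12.8000]
After op 3 sync(1): ref=16.0000 raw=[19.2000 16.0000 19.2000 12.8000]
After op 4 tick(6): ref=22.0000 raw=[26.4000 23.5000 26.4000 17.6000]
After op 5 tick(8): ref=30.0000 raw=[36.0000 33.5000 36.0000 24.0000]
After op 6 tick(4): ref=34.0000 raw=[40.8000 38.5000 40.8000 27.2000]
After op 7 tick(8): ref=42.0000 raw=[50.4000 48.5000 50.4000 33.6000]
After op 8 tick(6): ref=48.0000 raw=[57.6000 56.0000 57.6000 38.4000]
Wrap final raw readings (mod 60): 57.6000 mod 60 = 57.6000; 56.0000 mod 60 = 56.0000; 57.6000 mod 60 = 57.6000; 38.4000 mod 60 = 38.4000

Answer: 57.6000 56.0000 57.6000 38.4000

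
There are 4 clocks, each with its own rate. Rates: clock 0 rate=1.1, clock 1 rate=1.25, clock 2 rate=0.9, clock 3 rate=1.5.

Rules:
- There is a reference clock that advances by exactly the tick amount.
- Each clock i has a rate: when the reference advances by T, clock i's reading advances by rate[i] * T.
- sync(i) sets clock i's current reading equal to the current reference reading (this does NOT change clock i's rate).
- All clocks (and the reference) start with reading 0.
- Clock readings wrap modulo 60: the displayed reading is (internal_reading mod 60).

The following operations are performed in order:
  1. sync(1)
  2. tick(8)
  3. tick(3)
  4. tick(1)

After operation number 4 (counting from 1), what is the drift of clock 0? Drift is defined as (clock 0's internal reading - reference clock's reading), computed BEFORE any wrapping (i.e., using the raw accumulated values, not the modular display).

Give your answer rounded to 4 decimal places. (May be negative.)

Answer: 1.2000

Derivation:
After op 1 sync(1): ref=0.0000 raw=[0.0000 0.0000 0.0000 0.0000]
After op 2 tick(8): ref=8.0000 raw=[8.8000 10.0000 7.2000 12.0000]
After op 3 tick(3): ref=11.0000 raw=[12.1000 13.7500 9.9000 16.5000]
After op 4 tick(1): ref=12.0000 raw=[13.2000 15.0000 10.8000 18.0000]
Drift of clock 0 after op 4: 13.2000 - 12.0000 = 1.2000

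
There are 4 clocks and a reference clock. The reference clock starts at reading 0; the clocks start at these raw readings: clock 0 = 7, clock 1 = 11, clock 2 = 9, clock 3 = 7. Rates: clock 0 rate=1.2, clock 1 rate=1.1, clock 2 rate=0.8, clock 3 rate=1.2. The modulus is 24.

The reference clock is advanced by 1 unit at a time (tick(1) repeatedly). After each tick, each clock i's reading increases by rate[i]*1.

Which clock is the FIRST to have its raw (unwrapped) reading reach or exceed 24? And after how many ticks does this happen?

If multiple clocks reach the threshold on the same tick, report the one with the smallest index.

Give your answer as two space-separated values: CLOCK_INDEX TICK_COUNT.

clock 0: start=7, rate=1.2, needs 24-7 = 17; ticks = ceil(17/1.2) = ceil(14.1667) = 15; reading at tick 15 = 7 + 1.2*15 = 25.0000
clock 1: start=11, rate=1.1, needs 24-11 = 13; ticks = ceil(13/1.1) = ceil(11.8182) = 12; reading at tick 12 = 11 + 1.1*12 = 24.2000
clock 2: start=9, rate=0.8, needs 24-9 = 15; ticks = ceil(15/0.8) = ceil(18.7500) = 19; reading at tick 19 = 9 + 0.8*19 = 24.2000
clock 3: start=7, rate=1.2, needs 24-7 = 17; ticks = ceil(17/1.2) = ceil(14.1667) = 15; reading at tick 15 = 7 + 1.2*15 = 25.0000
Minimum tick count = 12; winners = [1]; smallest index = 1

Answer: 1 12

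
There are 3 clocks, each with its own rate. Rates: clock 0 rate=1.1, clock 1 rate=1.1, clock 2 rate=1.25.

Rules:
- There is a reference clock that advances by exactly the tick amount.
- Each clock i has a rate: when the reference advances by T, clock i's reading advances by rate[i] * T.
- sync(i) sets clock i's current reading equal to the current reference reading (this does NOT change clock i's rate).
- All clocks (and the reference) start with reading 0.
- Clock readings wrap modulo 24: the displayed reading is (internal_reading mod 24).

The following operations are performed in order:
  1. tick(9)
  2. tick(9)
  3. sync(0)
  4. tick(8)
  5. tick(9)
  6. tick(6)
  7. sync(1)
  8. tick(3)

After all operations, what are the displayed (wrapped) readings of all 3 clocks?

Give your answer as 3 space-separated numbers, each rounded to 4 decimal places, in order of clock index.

After op 1 tick(9): ref=9.0000 raw=[9.9000 9.9000 11.2500]
After op 2 tick(9): ref=18.0000 raw=[19.8000 19.8000 22.5000]
After op 3 sync(0): ref=18.0000 raw=[18.0000 19.8000 22.5000]
After op 4 tick(8): ref=26.0000 raw=[26.8000 28.6000 32.5000]
After op 5 tick(9): ref=35.0000 raw=[36.7000 38.5000 43.7500]
After op 6 tick(6): ref=41.0000 raw=[43.3000 45.1000 51.2500]
After op 7 sync(1): ref=41.0000 raw=[43.3000 41.0000 51.2500]
After op 8 tick(3): ref=44.0000 raw=[46.6000 44.3000 55.0000]
Wrap final raw readings (mod 24): 46.6000 mod 24 = 22.6000; 44.3000 mod 24 = 20.3000; 55.0000 mod 24 = 7.0000

Answer: 22.6000 20.3000 7.0000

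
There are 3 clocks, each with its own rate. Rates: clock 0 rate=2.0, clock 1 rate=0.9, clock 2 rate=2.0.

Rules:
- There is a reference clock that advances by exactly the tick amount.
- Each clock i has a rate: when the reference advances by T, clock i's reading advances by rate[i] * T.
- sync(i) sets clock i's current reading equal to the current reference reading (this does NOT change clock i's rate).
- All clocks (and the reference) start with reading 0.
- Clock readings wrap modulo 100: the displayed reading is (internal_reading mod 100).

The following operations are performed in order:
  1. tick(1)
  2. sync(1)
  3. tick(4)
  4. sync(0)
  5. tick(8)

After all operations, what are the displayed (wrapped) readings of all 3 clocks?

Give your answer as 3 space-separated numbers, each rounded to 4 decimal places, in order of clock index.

After op 1 tick(1): ref=1.0000 raw=[2.0000 0.9000 2.0000]
After op 2 sync(1): ref=1.0000 raw=[2.0000 1.0000 2.0000]
After op 3 tick(4): ref=5.0000 raw=[10.0000 4.6000 10.0000]
After op 4 sync(0): ref=5.0000 raw=[5.0000 4.6000 10.0000]
After op 5 tick(8): ref=13.0000 raw=[21.0000 11.8000 26.0000]
Wrap final raw readings (mod 100): 21.0000 mod 100 = 21.0000; 11.8000 mod 100 = 11.8000; 26.0000 mod 100 = 26.0000

Answer: 21.0000 11.8000 26.0000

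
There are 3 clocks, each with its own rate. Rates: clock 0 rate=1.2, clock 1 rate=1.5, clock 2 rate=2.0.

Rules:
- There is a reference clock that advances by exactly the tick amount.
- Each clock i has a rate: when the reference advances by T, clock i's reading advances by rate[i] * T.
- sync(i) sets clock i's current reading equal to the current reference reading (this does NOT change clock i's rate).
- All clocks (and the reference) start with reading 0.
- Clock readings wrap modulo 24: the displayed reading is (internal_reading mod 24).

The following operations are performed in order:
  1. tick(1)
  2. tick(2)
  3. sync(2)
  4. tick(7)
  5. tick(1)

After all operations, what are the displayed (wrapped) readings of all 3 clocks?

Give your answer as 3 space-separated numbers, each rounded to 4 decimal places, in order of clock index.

Answer: 13.2000 16.5000 19.0000

Derivation:
After op 1 tick(1): ref=1.0000 raw=[1.2000 1.5000 2.0000]
After op 2 tick(2): ref=3.0000 raw=[3.6000 4.5000 6.0000]
After op 3 sync(2): ref=3.0000 raw=[3.6000 4.5000 3.0000]
After op 4 tick(7): ref=10.0000 raw=[12.0000 15.0000 17.0000]
After op 5 tick(1): ref=11.0000 raw=[13.2000 16.5000 19.0000]
Wrap final raw readings (mod 24): 13.2000 mod 24 = 13.2000; 16.5000 mod 24 = 16.5000; 19.0000 mod 24 = 19.0000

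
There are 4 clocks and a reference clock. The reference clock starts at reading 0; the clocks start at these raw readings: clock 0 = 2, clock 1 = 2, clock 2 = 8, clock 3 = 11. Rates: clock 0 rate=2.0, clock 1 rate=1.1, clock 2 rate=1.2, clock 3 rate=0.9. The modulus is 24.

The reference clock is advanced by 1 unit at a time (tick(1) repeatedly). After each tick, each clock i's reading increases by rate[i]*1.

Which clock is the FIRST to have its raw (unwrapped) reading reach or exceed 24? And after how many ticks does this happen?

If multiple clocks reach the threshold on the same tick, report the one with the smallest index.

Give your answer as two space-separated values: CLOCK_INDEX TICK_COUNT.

Answer: 0 11

Derivation:
clock 0: start=2, rate=2.0, needs 24-2 = 22; ticks = ceil(22/2.0) = ceil(11.0000) = 11; reading at tick 11 = 2 + 2.0*11 = 24.0000
clock 1: start=2, rate=1.1, needs 24-2 = 22; ticks = ceil(22/1.1) = ceil(20.0000) = 20; reading at tick 20 = 2 + 1.1*20 = 24.0000
clock 2: start=8, rate=1.2, needs 24-8 = 16; ticks = ceil(16/1.2) = ceil(13.3333) = 14; reading at tick 14 = 8 + 1.2*14 = 24.8000
clock 3: start=11, rate=0.9, needs 24-11 = 13; ticks = ceil(13/0.9) = ceil(14.4444) = 15; reading at tick 15 = 11 + 0.9*15 = 24.5000
Minimum tick count = 11; winners = [0]; smallest index = 0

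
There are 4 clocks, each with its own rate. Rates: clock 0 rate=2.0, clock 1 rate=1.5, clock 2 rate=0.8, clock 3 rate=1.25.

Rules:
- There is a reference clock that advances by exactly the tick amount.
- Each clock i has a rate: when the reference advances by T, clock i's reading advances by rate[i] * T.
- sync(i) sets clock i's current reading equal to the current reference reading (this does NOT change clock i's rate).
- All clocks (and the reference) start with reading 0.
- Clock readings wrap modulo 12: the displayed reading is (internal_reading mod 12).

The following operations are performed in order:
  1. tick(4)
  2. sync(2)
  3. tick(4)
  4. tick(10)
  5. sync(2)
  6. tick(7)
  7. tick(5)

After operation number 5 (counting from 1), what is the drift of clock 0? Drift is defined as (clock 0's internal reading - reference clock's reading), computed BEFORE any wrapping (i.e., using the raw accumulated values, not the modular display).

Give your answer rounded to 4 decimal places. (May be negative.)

Answer: 18.0000

Derivation:
After op 1 tick(4): ref=4.0000 raw=[8.0000 6.0000 3.2000 5.0000]
After op 2 sync(2): ref=4.0000 raw=[8.0000 6.0000 4.0000 5.0000]
After op 3 tick(4): ref=8.0000 raw=[16.0000 12.0000 7.2000 10.0000]
After op 4 tick(10): ref=18.0000 raw=[36.0000 27.0000 15.2000 22.5000]
After op 5 sync(2): ref=18.0000 raw=[36.0000 27.0000 18.0000 22.5000]
Drift of clock 0 after op 5: 36.0000 - 18.0000 = 18.0000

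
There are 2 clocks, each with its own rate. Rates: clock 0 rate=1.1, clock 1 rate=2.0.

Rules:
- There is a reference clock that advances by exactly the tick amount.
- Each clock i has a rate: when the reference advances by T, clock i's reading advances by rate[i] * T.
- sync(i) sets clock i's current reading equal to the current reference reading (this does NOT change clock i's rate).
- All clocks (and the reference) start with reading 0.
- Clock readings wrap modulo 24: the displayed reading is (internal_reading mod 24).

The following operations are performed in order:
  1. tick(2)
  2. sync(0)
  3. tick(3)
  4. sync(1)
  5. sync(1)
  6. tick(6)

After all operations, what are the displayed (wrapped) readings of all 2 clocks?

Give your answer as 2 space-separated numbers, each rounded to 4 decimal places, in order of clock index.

After op 1 tick(2): ref=2.0000 raw=[2.2000 4.0000]
After op 2 sync(0): ref=2.0000 raw=[2.0000 4.0000]
After op 3 tick(3): ref=5.0000 raw=[5.3000 10.0000]
After op 4 sync(1): ref=5.0000 raw=[5.3000 5.0000]
After op 5 sync(1): ref=5.0000 raw=[5.3000 5.0000]
After op 6 tick(6): ref=11.0000 raw=[11.9000 17.0000]
Wrap final raw readings (mod 24): 11.9000 mod 24 = 11.9000; 17.0000 mod 24 = 17.0000

Answer: 11.9000 17.0000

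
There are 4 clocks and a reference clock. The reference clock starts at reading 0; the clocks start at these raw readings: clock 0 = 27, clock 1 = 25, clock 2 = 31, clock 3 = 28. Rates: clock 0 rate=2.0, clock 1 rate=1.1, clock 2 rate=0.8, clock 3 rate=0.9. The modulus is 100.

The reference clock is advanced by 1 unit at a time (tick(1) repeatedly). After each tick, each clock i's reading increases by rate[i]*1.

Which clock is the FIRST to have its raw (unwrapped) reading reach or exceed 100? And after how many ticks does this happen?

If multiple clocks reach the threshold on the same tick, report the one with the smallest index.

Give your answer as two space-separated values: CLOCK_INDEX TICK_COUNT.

clock 0: start=27, rate=2.0, needs 100-27 = 73; ticks = ceil(73/2.0) = ceil(36.5000) = 37; reading at tick 37 = 27 + 2.0*37 = 101.0000
clock 1: start=25, rate=1.1, needs 100-25 = 75; ticks = ceil(75/1.1) = ceil(68.1818) = 69; reading at tick 69 = 25 + 1.1*69 = 100.9000
clock 2: start=31, rate=0.8, needs 100-31 = 69; ticks = ceil(69/0.8) = ceil(86.2500) = 87; reading at tick 87 = 31 + 0.8*87 = 100.6000
clock 3: start=28, rate=0.9, needs 100-28 = 72; ticks = ceil(72/0.9) = ceil(80.0000) = 80; reading at tick 80 = 28 + 0.9*80 = 100.0000
Minimum tick count = 37; winners = [0]; smallest index = 0

Answer: 0 37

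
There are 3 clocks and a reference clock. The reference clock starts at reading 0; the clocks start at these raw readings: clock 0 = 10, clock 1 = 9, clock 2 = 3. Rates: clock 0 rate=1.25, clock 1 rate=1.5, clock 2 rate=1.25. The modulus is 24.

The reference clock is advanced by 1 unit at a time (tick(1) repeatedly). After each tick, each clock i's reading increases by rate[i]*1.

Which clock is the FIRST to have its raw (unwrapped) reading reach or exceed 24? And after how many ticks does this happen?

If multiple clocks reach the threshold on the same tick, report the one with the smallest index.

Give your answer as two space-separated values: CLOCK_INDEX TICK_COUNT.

clock 0: start=10, rate=1.25, needs 24-10 = 14; ticks = ceil(14/1.25) = ceil(11.2000) = 12; reading at tick 12 = 10 + 1.25*12 = 25.0000
clock 1: start=9, rate=1.5, needs 24-9 = 15; ticks = ceil(15/1.5) = ceil(10.0000) = 10; reading at tick 10 = 9 + 1.5*10 = 24.0000
clock 2: start=3, rate=1.25, needs 24-3 = 21; ticks = ceil(21/1.25) = ceil(16.8000) = 17; reading at tick 17 = 3 + 1.25*17 = 24.2500
Minimum tick count = 10; winners = [1]; smallest index = 1

Answer: 1 10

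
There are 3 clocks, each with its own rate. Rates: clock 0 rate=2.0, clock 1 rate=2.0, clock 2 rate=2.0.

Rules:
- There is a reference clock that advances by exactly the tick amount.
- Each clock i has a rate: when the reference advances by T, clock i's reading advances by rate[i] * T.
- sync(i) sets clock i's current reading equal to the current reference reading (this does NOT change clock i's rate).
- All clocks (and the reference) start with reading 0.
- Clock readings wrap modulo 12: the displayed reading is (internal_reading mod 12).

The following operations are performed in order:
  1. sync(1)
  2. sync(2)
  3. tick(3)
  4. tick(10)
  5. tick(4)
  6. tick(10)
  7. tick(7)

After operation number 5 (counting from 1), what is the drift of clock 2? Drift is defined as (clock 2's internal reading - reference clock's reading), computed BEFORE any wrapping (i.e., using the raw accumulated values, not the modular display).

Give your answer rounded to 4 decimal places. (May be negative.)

Answer: 17.0000

Derivation:
After op 1 sync(1): ref=0.0000 raw=[0.0000 0.0000 0.0000]
After op 2 sync(2): ref=0.0000 raw=[0.0000 0.0000 0.0000]
After op 3 tick(3): ref=3.0000 raw=[6.0000 6.0000 6.0000]
After op 4 tick(10): ref=13.0000 raw=[26.0000 26.0000 26.0000]
After op 5 tick(4): ref=17.0000 raw=[34.0000 34.0000 34.0000]
Drift of clock 2 after op 5: 34.0000 - 17.0000 = 17.0000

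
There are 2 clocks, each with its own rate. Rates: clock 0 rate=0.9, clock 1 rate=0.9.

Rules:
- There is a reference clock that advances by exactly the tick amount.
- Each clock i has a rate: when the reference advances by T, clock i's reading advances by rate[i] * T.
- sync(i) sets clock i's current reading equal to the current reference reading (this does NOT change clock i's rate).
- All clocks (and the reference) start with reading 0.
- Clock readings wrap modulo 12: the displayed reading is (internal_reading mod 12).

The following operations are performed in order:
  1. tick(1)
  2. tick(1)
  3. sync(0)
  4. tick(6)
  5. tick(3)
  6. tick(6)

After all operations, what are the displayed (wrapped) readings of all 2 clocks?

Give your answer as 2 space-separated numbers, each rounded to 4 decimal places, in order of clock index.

Answer: 3.5000 3.3000

Derivation:
After op 1 tick(1): ref=1.0000 raw=[0.9000 0.9000]
After op 2 tick(1): ref=2.0000 raw=[1.8000 1.8000]
After op 3 sync(0): ref=2.0000 raw=[2.0000 1.8000]
After op 4 tick(6): ref=8.0000 raw=[7.4000 7.2000]
After op 5 tick(3): ref=11.0000 raw=[10.1000 9.9000]
After op 6 tick(6): ref=17.0000 raw=[15.5000 15.3000]
Wrap final raw readings (mod 12): 15.5000 mod 12 = 3.5000; 15.3000 mod 12 = 3.3000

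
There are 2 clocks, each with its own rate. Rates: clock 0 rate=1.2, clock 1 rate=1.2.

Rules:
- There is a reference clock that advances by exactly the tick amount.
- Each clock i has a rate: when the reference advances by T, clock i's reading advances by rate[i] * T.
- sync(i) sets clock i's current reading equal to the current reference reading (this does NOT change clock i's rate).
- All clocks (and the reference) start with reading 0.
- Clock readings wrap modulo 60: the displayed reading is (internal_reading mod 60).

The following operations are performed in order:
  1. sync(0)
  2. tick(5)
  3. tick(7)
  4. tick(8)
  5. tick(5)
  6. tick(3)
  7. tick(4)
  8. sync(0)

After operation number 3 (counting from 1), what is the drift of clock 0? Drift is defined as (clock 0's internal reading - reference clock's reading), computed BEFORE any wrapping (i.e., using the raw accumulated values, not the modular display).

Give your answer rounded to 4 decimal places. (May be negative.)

After op 1 sync(0): ref=0.0000 raw=[0.0000 0.0000]
After op 2 tick(5): ref=5.0000 raw=[6.0000 6.0000]
After op 3 tick(7): ref=12.0000 raw=[14.4000 14.4000]
Drift of clock 0 after op 3: 14.4000 - 12.0000 = 2.4000

Answer: 2.4000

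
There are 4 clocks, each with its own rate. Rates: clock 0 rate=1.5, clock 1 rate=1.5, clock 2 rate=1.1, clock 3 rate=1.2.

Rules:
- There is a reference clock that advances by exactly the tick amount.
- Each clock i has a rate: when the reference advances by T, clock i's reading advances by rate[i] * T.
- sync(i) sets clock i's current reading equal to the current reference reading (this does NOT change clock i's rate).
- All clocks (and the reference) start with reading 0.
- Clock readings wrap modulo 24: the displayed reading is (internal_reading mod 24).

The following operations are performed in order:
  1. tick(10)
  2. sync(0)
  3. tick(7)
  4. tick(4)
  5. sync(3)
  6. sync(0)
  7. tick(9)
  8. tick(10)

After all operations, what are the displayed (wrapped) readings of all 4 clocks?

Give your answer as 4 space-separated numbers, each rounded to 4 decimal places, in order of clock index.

After op 1 tick(10): ref=10.0000 raw=[15.0000 15.0000 11.0000 12.0000]
After op 2 sync(0): ref=10.0000 raw=[10.0000 15.0000 11.0000 12.0000]
After op 3 tick(7): ref=17.0000 raw=[20.5000 25.5000 18.7000 20.4000]
After op 4 tick(4): ref=21.0000 raw=[26.5000 31.5000 23.1000 25.2000]
After op 5 sync(3): ref=21.0000 raw=[26.5000 31.5000 23.1000 21.0000]
After op 6 sync(0): ref=21.0000 raw=[21.0000 31.5000 23.1000 21.0000]
After op 7 tick(9): ref=30.0000 raw=[34.5000 45.0000 33.0000 31.8000]
After op 8 tick(10): ref=40.0000 raw=[49.5000 60.0000 44.0000 43.8000]
Wrap final raw readings (mod 24): 49.5000 mod 24 = 1.5000; 60.0000 mod 24 = 12.0000; 44.0000 mod 24 = 20.0000; 43.8000 mod 24 = 19.8000

Answer: 1.5000 12.0000 20.0000 19.8000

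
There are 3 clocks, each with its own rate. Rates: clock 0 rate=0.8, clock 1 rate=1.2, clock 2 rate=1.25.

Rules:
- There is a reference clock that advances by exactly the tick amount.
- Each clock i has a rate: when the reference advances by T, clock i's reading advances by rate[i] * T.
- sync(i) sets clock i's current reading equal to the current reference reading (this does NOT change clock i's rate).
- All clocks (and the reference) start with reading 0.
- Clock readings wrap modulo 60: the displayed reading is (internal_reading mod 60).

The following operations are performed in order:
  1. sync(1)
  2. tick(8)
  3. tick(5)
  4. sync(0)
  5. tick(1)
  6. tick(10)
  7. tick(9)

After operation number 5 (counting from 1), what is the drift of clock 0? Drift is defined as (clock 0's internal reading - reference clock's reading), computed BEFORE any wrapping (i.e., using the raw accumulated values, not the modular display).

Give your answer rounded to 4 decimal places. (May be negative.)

After op 1 sync(1): ref=0.0000 raw=[0.0000 0.0000 0.0000]
After op 2 tick(8): ref=8.0000 raw=[6.4000 9.6000 10.0000]
After op 3 tick(5): ref=13.0000 raw=[10.4000 15.6000 16.2500]
After op 4 sync(0): ref=13.0000 raw=[13.0000 15.6000 16.2500]
After op 5 tick(1): ref=14.0000 raw=[13.8000 16.8000 17.5000]
Drift of clock 0 after op 5: 13.8000 - 14.0000 = -0.2000

Answer: -0.2000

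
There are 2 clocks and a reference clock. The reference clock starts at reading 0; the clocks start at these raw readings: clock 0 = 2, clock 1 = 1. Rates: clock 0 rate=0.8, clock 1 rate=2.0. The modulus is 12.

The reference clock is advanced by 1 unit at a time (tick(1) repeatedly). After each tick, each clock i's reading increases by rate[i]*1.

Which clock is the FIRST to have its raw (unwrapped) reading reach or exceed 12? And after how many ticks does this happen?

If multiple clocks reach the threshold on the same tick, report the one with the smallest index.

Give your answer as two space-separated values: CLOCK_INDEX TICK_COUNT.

clock 0: start=2, rate=0.8, needs 12-2 = 10; ticks = ceil(10/0.8) = ceil(12.5000) = 13; reading at tick 13 = 2 + 0.8*13 = 12.4000
clock 1: start=1, rate=2.0, needs 12-1 = 11; ticks = ceil(11/2.0) = ceil(5.5000) = 6; reading at tick 6 = 1 + 2.0*6 = 13.0000
Minimum tick count = 6; winners = [1]; smallest index = 1

Answer: 1 6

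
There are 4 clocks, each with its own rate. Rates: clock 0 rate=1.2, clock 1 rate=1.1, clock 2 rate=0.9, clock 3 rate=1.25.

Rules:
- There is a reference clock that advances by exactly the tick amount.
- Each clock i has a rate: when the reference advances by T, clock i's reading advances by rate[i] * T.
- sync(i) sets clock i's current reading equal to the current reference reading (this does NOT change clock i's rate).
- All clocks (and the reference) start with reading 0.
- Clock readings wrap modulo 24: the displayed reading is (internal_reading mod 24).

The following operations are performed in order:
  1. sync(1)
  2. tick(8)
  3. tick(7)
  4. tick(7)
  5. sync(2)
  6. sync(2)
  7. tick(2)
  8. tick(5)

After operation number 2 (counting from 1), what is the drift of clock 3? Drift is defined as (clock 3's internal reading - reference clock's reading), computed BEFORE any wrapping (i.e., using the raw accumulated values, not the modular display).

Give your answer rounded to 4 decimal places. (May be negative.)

Answer: 2.0000

Derivation:
After op 1 sync(1): ref=0.0000 raw=[0.0000 0.0000 0.0000 0.0000]
After op 2 tick(8): ref=8.0000 raw=[9.6000 8.8000 7.2000 10.0000]
Drift of clock 3 after op 2: 10.0000 - 8.0000 = 2.0000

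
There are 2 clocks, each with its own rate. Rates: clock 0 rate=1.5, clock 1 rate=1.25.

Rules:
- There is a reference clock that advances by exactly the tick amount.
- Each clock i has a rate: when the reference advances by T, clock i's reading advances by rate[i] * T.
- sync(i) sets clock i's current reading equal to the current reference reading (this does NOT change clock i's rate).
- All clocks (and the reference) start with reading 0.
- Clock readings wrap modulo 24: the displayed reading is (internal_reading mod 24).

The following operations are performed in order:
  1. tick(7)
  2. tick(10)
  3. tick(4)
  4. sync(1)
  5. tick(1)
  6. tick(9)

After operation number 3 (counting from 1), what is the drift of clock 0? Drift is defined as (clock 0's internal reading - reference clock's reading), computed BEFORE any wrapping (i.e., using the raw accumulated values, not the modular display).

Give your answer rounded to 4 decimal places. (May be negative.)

Answer: 10.5000

Derivation:
After op 1 tick(7): ref=7.0000 raw=[10.5000 8.7500]
After op 2 tick(10): ref=17.0000 raw=[25.5000 21.2500]
After op 3 tick(4): ref=21.0000 raw=[31.5000 26.2500]
Drift of clock 0 after op 3: 31.5000 - 21.0000 = 10.5000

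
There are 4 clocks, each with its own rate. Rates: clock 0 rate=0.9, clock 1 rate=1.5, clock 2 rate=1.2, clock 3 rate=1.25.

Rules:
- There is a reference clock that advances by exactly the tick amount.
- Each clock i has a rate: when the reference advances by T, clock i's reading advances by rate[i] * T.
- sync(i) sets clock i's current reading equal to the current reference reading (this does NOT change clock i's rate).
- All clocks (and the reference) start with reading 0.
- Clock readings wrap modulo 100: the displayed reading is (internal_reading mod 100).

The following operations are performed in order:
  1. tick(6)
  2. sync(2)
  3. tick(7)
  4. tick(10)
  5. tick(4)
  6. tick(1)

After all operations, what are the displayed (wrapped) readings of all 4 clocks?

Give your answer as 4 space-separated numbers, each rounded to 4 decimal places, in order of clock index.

Answer: 25.2000 42.0000 32.4000 35.0000

Derivation:
After op 1 tick(6): ref=6.0000 raw=[5.4000 9.0000 7.2000 7.5000]
After op 2 sync(2): ref=6.0000 raw=[5.4000 9.0000 6.0000 7.5000]
After op 3 tick(7): ref=13.0000 raw=[11.7000 19.5000 14.4000 16.2500]
After op 4 tick(10): ref=23.0000 raw=[20.7000 34.5000 26.4000 28.7500]
After op 5 tick(4): ref=27.0000 raw=[24.3000 40.5000 31.2000 33.7500]
After op 6 tick(1): ref=28.0000 raw=[25.2000 42.0000 32.4000 35.0000]
Wrap final raw readings (mod 100): 25.2000 mod 100 = 25.2000; 42.0000 mod 100 = 42.0000; 32.4000 mod 100 = 32.4000; 35.0000 mod 100 = 35.0000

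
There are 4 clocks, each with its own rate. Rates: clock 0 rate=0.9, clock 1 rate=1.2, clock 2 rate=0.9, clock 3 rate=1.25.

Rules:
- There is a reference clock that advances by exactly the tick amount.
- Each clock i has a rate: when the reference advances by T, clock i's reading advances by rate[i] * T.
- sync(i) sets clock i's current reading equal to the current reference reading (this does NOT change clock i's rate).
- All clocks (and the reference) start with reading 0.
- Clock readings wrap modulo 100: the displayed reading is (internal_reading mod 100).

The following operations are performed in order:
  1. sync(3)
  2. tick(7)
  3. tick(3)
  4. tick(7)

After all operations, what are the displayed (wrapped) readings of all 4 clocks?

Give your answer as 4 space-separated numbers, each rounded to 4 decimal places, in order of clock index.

After op 1 sync(3): ref=0.0000 raw=[0.0000 0.0000 0.0000 0.0000]
After op 2 tick(7): ref=7.0000 raw=[6.3000 8.4000 6.3000 8.7500]
After op 3 tick(3): ref=10.0000 raw=[9.0000 12.0000 9.0000 12.5000]
After op 4 tick(7): ref=17.0000 raw=[15.3000 20.4000 15.3000 21.2500]
Wrap final raw readings (mod 100): 15.3000 mod 100 = 15.3000; 20.4000 mod 100 = 20.4000; 15.3000 mod 100 = 15.3000; 21.2500 mod 100 = 21.2500

Answer: 15.3000 20.4000 15.3000 21.2500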